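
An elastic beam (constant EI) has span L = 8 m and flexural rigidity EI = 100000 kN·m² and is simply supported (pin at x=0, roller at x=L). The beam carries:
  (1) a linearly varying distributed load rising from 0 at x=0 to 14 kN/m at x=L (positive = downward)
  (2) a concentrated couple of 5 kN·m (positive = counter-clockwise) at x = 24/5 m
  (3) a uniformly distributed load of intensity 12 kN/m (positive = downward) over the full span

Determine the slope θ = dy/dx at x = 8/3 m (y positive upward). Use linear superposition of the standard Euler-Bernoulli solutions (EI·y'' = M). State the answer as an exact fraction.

Load 1 — triangular load w₀=14 kN/m (0→w₀ over full span):
  θ_1 = -w₀(7L⁴-30L²x²+15x⁴)/(360LEI) = -14·(7·8⁴-30·8²·(8/3)²+15·(8/3)⁴)/(360·8·100000) = -2912/3796875 rad
Load 2 — applied couple M₀=5 kN·m at a=24/5 m (b=L-a=16/5):
  θ_2 = (M₀x²/(2L)+C₁)/EI  [x≤a] with C₁=M₀(3b²-L²)/(6L)=-52/15 = (5·(8/3)²/(2·8)+(-52/15))/100000 = -7/562500 rad
Load 3 — uniform load w=12 kN/m over full span:
  θ_3 = -w(L³-6Lx²+4x³)/(24EI) = -12·(8³-6·8·(8/3)²+4·(8/3)³)/(24·100000) = -104/84375 rad
Superposition: θ = Σ θ_i = -30557/15187500 rad ≈ -0.002012 rad

θ(8/3) = -30557/15187500 rad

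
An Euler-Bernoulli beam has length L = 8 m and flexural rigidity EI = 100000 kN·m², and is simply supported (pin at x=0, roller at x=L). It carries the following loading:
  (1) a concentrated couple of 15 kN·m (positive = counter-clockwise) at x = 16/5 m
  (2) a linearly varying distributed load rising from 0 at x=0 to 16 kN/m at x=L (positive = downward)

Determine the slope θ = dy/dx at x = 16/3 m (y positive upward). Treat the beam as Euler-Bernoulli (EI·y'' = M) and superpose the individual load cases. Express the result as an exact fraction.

θ(16/3) = 11081/15187500 rad

Load 1 — applied couple M₀=15 kN·m at a=16/5 m (b=L-a=24/5):
  θ_1 = (M₀x²/(2L)-M₀(x-a)+C₁)/EI  [x>a] with C₁=M₀(3b²-L²)/(6L)=8/5 = (15·(16/3)²/(2·8)-15·((16/3)-(16/5))+(8/5))/100000 = -7/187500 rad
Load 2 — triangular load w₀=16 kN/m (0→w₀ over full span):
  θ_2 = -w₀(7L⁴-30L²x²+15x⁴)/(360LEI) = -16·(7·8⁴-30·8²·(16/3)²+15·(16/3)⁴)/(360·8·100000) = 2912/3796875 rad
Superposition: θ = Σ θ_i = 11081/15187500 rad ≈ 0.000730 rad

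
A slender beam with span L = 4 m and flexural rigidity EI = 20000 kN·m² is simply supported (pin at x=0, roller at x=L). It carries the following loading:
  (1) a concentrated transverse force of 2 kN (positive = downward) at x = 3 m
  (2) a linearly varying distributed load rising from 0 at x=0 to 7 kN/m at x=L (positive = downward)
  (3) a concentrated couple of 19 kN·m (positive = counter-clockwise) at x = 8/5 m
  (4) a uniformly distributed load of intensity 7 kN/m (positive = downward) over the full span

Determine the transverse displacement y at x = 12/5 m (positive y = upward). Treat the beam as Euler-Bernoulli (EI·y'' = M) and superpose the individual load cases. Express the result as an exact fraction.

y(12/5) = -1316657/937500000 m

Load 1 — point force P=2 kN at a=3 m (b=L-a=1):
  y_1 = -Pbx(L²-b²-x²)/(6LEI)  [x≤a] = -2·1·(12/5)·(4²-1²-(12/5)²)/(6·4·20000) = -231/2500000 m
Load 2 — triangular load w₀=7 kN/m (0→w₀ over full span):
  y_2 = -w₀x(7L⁴-10L²x²+3x⁴)/(360LEI) = -7·(12/5)·(7·4⁴-10·4²·(12/5)²+3·(12/5)⁴)/(360·4·20000) = -16576/29296875 m
Load 3 — applied couple M₀=19 kN·m at a=8/5 m (b=L-a=12/5):
  y_3 = (M₀x³/(6L)-M₀(x-a)²/2+C₁x)/EI  [x>a] with C₁=M₀(3b²-L²)/(6L)=76/75 = (19·(12/5)³/(6·4)-19·((12/5)-(8/5))²/2+(76/75)·(12/5))/20000 = 57/156250 m
Load 4 — uniform load w=7 kN/m over full span:
  y_4 = -wx(L³-2Lx²+x³)/(24EI) = -7·(12/5)·(4³-2·4·(12/5)²+(12/5)³)/(24·20000) = -434/390625 m
Superposition: y = Σ y_i = -1316657/937500000 m ≈ -0.001404 m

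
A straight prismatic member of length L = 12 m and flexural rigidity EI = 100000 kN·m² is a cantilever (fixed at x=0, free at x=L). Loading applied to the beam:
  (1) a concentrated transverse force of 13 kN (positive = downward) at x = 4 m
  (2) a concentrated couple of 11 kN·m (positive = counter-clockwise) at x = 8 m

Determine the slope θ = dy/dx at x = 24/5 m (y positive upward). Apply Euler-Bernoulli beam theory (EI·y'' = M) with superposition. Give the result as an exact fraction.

θ(24/5) = -8/15625 rad

Load 1 — point force P=13 kN at a=4 m (b=L-a=8):
  θ_1 = -Pa²/(2EI)  [x>a] = -13·4²/(2·100000) = -13/12500 rad
Load 2 — applied couple M₀=11 kN·m at a=8 m (b=L-a=4):
  θ_2 = M₀x/EI  [x≤a] = 11·(24/5)/100000 = 33/62500 rad
Superposition: θ = Σ θ_i = -8/15625 rad ≈ -0.000512 rad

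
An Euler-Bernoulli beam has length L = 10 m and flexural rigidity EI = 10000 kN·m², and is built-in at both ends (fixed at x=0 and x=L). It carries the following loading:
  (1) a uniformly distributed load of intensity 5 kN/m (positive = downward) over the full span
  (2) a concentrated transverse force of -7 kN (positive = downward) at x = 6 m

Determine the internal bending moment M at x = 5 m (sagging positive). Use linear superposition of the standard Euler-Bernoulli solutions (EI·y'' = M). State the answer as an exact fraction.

M(5) = 457/30 kN·m

Load 1 — uniform load w=5 kN/m over full span:
  M_1 = wLx/2 - wL²/12 - wx²/2 = 5·10·5/2 - 5·10²/12 - 5·5²/2 = 125/6 kN·m
Load 2 — point force P=-7 kN at a=6 m (b=L-a=4):
  M_2 = Pb²(3a+b)x/L³ - Pab²/L²  [x≤a] = (-7)·4²·(3·6+4)·5/10³ - (-7)·6·4²/10² = -28/5 kN·m
Superposition: M = Σ M_i = 457/30 kN·m ≈ 15.233333 kN·m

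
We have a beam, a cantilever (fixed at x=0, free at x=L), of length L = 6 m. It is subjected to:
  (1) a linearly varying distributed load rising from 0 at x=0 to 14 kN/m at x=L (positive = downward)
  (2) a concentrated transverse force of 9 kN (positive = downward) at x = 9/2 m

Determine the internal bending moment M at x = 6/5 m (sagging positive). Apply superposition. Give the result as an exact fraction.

Load 1 — triangular load w₀=14 kN/m (0→w₀ over full span):
  M_1 = w₀Lx/2 - w₀L²/3 - w₀x³/(6L) = 14·6·(6/5)/2 - 14·6²/3 - 14·(6/5)³/(6·6) = -14784/125 kN·m
Load 2 — point force P=9 kN at a=9/2 m (b=L-a=3/2):
  M_2 = -P(a-x)  [x≤a] = -9·((9/2)-(6/5)) = -297/10 kN·m
Superposition: M = Σ M_i = -36993/250 kN·m ≈ -147.972000 kN·m

M(6/5) = -36993/250 kN·m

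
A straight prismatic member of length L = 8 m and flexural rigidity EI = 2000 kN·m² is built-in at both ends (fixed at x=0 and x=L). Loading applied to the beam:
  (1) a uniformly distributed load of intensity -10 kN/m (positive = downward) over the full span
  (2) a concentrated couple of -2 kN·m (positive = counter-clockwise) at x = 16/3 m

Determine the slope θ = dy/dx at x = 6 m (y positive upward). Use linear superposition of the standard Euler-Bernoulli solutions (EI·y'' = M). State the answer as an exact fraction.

Load 1 — uniform load w=-10 kN/m over full span:
  θ_1 = -wx(L-x)(L-2x)/(12EI) = -(-10)·6·(8-6)·(8-2·6)/(12·2000) = -1/50 rad
Load 2 — applied couple M₀=-2 kN·m at a=16/3 m (b=L-a=8/3):
  θ_2 = (R_Ax²/2 - M_Ax - M₀(x-a))/EI  [x>a] with R_A=-1/3, M_A=-2/3 = ((-1/3)·6²/2 - (-2/3)·6 - (-2)·(6-(16/3)))/2000 = -1/3000 rad
Superposition: θ = Σ θ_i = -61/3000 rad ≈ -0.020333 rad

θ(6) = -61/3000 rad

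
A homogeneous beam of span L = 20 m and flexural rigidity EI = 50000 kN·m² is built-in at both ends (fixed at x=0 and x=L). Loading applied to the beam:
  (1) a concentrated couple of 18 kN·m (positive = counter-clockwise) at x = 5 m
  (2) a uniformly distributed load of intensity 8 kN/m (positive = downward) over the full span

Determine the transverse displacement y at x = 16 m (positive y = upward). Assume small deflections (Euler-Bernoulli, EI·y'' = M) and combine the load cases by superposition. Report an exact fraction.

y(16) = -19967/750000 m

Load 1 — applied couple M₀=18 kN·m at a=5 m (b=L-a=15):
  y_1 = (R_Ax³/6 - M_Ax²/2 - M₀(x-a)²/2)/EI  [x>a] with R_A=81/80, M_A=-27/8 = ((81/80)·16³/6 - (-27/8)·16²/2 - 18·(16-5)²/2)/50000 = 171/250000 m
Load 2 — uniform load w=8 kN/m over full span:
  y_2 = -wx²(L-x)²/(24EI) = -8·16²·(20-16)²/(24·50000) = -256/9375 m
Superposition: y = Σ y_i = -19967/750000 m ≈ -0.026623 m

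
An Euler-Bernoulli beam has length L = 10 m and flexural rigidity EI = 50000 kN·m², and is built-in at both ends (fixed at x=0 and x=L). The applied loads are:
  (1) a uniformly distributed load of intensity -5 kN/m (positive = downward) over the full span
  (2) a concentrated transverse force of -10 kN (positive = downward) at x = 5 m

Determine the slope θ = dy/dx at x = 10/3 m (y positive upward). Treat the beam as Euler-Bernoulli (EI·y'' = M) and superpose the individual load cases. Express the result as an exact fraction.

θ(10/3) = 29/32400 rad

Load 1 — uniform load w=-5 kN/m over full span:
  θ_1 = -wx(L-x)(L-2x)/(12EI) = -(-5)·(10/3)·(10-(10/3))·(10-2·(10/3))/(12·50000) = 1/1620 rad
Load 2 — point force P=-10 kN at a=5 m (b=L-a=5):
  θ_2 = -Pb²x(2aL-(3a+b)x)/(2L³EI)  [x≤a] = -(-10)·5²·(10/3)·(2·5·10-(3·5+5)·(10/3))/(2·10³·50000) = 1/3600 rad
Superposition: θ = Σ θ_i = 29/32400 rad ≈ 0.000895 rad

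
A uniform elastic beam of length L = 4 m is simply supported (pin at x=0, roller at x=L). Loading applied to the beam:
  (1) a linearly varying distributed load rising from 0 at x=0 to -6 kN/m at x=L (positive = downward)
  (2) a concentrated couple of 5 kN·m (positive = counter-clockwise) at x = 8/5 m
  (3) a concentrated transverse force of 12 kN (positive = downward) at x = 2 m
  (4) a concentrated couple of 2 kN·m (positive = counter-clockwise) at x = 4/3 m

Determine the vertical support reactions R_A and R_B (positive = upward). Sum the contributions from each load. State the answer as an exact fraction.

R_A = 15/4 kN, R_B = -15/4 kN

Load 1 — triangular load w₀=-6 kN/m (0→w₀ over full span):
  R_A = w₀L/6 = (-6)·4/6 = -4 kN
  R_B = w₀L/3 = (-6)·4/3 = -8 kN
Load 2 — applied couple M₀=5 kN·m at a=8/5 m (b=L-a=12/5):
  R_A = M₀/L = 5/4 kN
  R_B = -M₀/L = -5/4 kN
Load 3 — point force P=12 kN at a=2 m (b=L-a=2):
  R_A = Pb/L = 12·2/4 = 6 kN
  R_B = Pa/L = 12·2/4 = 6 kN
Load 4 — applied couple M₀=2 kN·m at a=4/3 m (b=L-a=8/3):
  R_A = M₀/L = 2/4 = 1/2 kN
  R_B = -M₀/L = -2/4 = -1/2 kN
Superposition: R_A = 15/4 kN, R_B = -15/4 kN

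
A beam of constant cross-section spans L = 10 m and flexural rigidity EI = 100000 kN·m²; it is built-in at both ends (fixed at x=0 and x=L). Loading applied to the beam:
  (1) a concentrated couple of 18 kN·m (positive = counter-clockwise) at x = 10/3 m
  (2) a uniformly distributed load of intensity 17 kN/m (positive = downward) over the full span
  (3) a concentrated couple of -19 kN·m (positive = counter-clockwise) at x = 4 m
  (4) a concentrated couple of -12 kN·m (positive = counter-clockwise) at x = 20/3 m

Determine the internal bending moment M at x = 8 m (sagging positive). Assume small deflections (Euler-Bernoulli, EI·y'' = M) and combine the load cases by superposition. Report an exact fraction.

M(8) = -703/375 kN·m

Load 1 — applied couple M₀=18 kN·m at a=10/3 m (b=L-a=20/3):
  M_1 = R_Ax - M_A - M₀  [x>a] with R_A=12/5, M_A=0 = (12/5)·8 - 0 - 18 = 6/5 kN·m
Load 2 — uniform load w=17 kN/m over full span:
  M_2 = wLx/2 - wL²/12 - wx²/2 = 17·10·8/2 - 17·10²/12 - 17·8²/2 = -17/3 kN·m
Load 3 — applied couple M₀=-19 kN·m at a=4 m (b=L-a=6):
  M_3 = R_Ax - M_A - M₀  [x>a] with R_A=-342/125, M_A=-57/25 = (-342/125)·8 - (-57/25) - (-19) = -76/125 kN·m
Load 4 — applied couple M₀=-12 kN·m at a=20/3 m (b=L-a=10/3):
  M_4 = R_Ax - M_A - M₀  [x>a] with R_A=-8/5, M_A=-4 = (-8/5)·8 - (-4) - (-12) = 16/5 kN·m
Superposition: M = Σ M_i = -703/375 kN·m ≈ -1.874667 kN·m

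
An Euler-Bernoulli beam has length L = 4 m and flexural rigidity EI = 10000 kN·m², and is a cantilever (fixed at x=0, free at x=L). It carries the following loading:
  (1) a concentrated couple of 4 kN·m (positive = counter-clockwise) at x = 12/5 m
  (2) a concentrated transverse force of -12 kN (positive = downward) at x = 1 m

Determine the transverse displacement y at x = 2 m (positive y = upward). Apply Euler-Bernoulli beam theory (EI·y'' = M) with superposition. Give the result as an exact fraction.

Load 1 — applied couple M₀=4 kN·m at a=12/5 m (b=L-a=8/5):
  y_1 = M₀x²/(2EI)  [x≤a] = 4·2²/(2·10000) = 1/1250 m
Load 2 — point force P=-12 kN at a=1 m (b=L-a=3):
  y_2 = -Pa²(3x-a)/(6EI)  [x>a] = -(-12)·1²·(3·2-1)/(6·10000) = 1/1000 m
Superposition: y = Σ y_i = 9/5000 m ≈ 0.001800 m

y(2) = 9/5000 m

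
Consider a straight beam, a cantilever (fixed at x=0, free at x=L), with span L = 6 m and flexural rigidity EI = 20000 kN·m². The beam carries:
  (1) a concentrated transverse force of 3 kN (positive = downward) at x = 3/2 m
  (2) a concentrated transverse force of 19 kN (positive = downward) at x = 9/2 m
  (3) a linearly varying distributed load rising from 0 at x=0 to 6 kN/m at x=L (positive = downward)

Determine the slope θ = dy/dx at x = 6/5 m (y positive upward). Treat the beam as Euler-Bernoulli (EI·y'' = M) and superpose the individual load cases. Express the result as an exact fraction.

θ(6/5) = -51777/6250000 rad

Load 1 — point force P=3 kN at a=3/2 m (b=L-a=9/2):
  θ_1 = -Px(2a-x)/(2EI)  [x≤a] = -3·(6/5)·(2·(3/2)-(6/5))/(2·20000) = -81/500000 rad
Load 2 — point force P=19 kN at a=9/2 m (b=L-a=3/2):
  θ_2 = -Px(2a-x)/(2EI)  [x≤a] = -19·(6/5)·(2·(9/2)-(6/5))/(2·20000) = -2223/500000 rad
Load 3 — triangular load w₀=6 kN/m (0→w₀ over full span):
  θ_3 = (w₀Lx²/4-w₀L²x/3-w₀x⁴/(24L))/EI = (6·6·(6/5)²/4-6·6²·(6/5)/3-6·(6/5)⁴/(24·6))/20000 = -22977/6250000 rad
Superposition: θ = Σ θ_i = -51777/6250000 rad ≈ -0.008284 rad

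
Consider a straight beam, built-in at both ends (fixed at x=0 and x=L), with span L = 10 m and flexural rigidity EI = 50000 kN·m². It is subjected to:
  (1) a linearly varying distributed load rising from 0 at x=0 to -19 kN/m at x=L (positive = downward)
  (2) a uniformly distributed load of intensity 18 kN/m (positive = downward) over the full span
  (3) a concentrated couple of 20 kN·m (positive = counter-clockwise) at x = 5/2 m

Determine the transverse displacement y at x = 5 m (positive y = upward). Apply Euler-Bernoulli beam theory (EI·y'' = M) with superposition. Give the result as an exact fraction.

y(5) = -73/19200 m

Load 1 — triangular load w₀=-19 kN/m (0→w₀ over full span):
  y_1 = -w₀x²(L-x)²(x+2L)/(120LEI) = -(-19)·5²·(10-5)²·(5+2·10)/(120·10·50000) = 19/3840 m
Load 2 — uniform load w=18 kN/m over full span:
  y_2 = -wx²(L-x)²/(24EI) = -18·5²·(10-5)²/(24·50000) = -3/320 m
Load 3 — applied couple M₀=20 kN·m at a=5/2 m (b=L-a=15/2):
  y_3 = (R_Ax³/6 - M_Ax²/2 - M₀(x-a)²/2)/EI  [x>a] with R_A=9/4, M_A=-15/4 = ((9/4)·5³/6 - (-15/4)·5²/2 - 20·(5-(5/2))²/2)/50000 = 1/1600 m
Superposition: y = Σ y_i = -73/19200 m ≈ -0.003802 m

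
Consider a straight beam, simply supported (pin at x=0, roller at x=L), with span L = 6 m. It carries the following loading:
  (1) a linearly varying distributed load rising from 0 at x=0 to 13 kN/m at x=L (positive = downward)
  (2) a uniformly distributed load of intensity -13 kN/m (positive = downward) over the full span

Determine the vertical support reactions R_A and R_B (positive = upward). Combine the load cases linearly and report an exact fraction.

Load 1 — triangular load w₀=13 kN/m (0→w₀ over full span):
  R_A = w₀L/6 = 13·6/6 = 13 kN
  R_B = w₀L/3 = 13·6/3 = 26 kN
Load 2 — uniform load w=-13 kN/m over full span:
  R_A = wL/2 = (-13)·6/2 = -39 kN
  R_B = wL/2 = (-13)·6/2 = -39 kN
Superposition: R_A = -26 kN, R_B = -13 kN

R_A = -26 kN, R_B = -13 kN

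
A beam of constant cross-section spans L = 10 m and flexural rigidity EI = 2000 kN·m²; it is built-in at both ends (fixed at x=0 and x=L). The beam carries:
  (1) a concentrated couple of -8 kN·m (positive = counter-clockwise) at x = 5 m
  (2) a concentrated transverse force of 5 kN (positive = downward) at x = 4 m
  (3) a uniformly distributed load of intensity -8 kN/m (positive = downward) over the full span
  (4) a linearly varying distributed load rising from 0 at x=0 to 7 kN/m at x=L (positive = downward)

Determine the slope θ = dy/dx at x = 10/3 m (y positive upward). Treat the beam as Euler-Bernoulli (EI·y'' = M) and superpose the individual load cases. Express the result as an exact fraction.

Load 1 — applied couple M₀=-8 kN·m at a=5 m (b=L-a=5):
  θ_1 = (R_Ax²/2 - M_Ax)/EI  [x≤a] with R_A=-6/5, M_A=-2 = ((-6/5)·(10/3)²/2 - (-2)·(10/3))/2000 = 0 rad
Load 2 — point force P=5 kN at a=4 m (b=L-a=6):
  θ_2 = -Pb²x(2aL-(3a+b)x)/(2L³EI)  [x≤a] = -5·6²·(10/3)·(2·4·10-(3·4+6)·(10/3))/(2·10³·2000) = -3/1000 rad
Load 3 — uniform load w=-8 kN/m over full span:
  θ_3 = -wx(L-x)(L-2x)/(12EI) = -(-8)·(10/3)·(10-(10/3))·(10-2·(10/3))/(12·2000) = 2/81 rad
Load 4 — triangular load w₀=7 kN/m (0→w₀ over full span):
  θ_4 = -w₀(2x(L-x)(L-2x)(x+2L)+x²(L-x)²)/(120LEI) = -7·(2·(10/3)·(10-(10/3))·(10-2·(10/3))·((10/3)+2·10)+(10/3)²·(10-(10/3))²)/(120·10·2000) = -14/1215 rad
Superposition: θ = Σ θ_i = 2471/243000 rad ≈ 0.010169 rad

θ(10/3) = 2471/243000 rad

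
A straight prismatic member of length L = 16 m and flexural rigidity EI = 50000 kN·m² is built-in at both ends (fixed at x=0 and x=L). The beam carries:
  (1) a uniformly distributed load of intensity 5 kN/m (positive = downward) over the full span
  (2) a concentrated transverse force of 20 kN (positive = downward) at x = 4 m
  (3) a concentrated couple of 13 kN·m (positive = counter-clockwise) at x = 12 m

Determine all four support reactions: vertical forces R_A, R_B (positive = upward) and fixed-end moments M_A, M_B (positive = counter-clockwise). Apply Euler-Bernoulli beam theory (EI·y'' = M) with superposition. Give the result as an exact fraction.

R_A = 7397/128 kN, M_A = 7475/48 kN·m, R_B = 5403/128 kN, M_B = -5957/48 kN·m

Load 1 — uniform load w=5 kN/m over full span:
  R_A = wL/2 = 5·16/2 = 40 kN
  M_A = wL²/12 = 5·16²/12 = 320/3 kN·m
  R_B = wL/2 = 5·16/2 = 40 kN
  M_B = -wL²/12 = -5·16²/12 = -320/3 kN·m
Load 2 — point force P=20 kN at a=4 m (b=L-a=12):
  R_A = Pb²(3a+b)/L³ = 20·12²·(3·4+12)/16³ = 135/8 kN
  M_A = Pab²/L² = 20·4·12²/16² = 45 kN·m
  R_B = Pa²(a+3b)/L³ = 20·4²·(4+3·12)/16³ = 25/8 kN
  M_B = -Pa²b/L² = -20·4²·12/16² = -15 kN·m
Load 3 — applied couple M₀=13 kN·m at a=12 m (b=L-a=4):
  R_A = 6M₀ab/L³ = 6·13·12·4/16³ = 117/128 kN
  M_A = M₀b(2a-b)/L² = 13·4·(2·12-4)/16² = 65/16 kN·m
  R_B = -6M₀ab/L³ = -6·13·12·4/16³ = -117/128 kN
  M_B = M₀a(2b-a)/L² = 13·12·(2·4-12)/16² = -39/16 kN·m
Superposition: R_A = 7397/128 kN, M_A = 7475/48 kN·m, R_B = 5403/128 kN, M_B = -5957/48 kN·m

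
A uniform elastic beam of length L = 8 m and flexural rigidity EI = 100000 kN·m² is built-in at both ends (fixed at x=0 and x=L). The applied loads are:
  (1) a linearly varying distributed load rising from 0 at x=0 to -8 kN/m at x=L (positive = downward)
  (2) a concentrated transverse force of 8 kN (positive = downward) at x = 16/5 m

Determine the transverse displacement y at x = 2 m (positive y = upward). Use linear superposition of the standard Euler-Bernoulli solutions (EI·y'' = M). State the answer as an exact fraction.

Load 1 — triangular load w₀=-8 kN/m (0→w₀ over full span):
  y_1 = -w₀x²(L-x)²(x+2L)/(120LEI) = -(-8)·2²·(8-2)²·(2+2·8)/(120·8·100000) = 27/125000 m
Load 2 — point force P=8 kN at a=16/5 m (b=L-a=24/5):
  y_2 = -Pb²x²(3aL-(3a+b)x)/(6L³EI)  [x≤a] = -8·(24/5)²·2²·(3·(16/5)·8-(3·(16/5)+(24/5))·2)/(6·8³·100000) = -9/78125 m
Superposition: y = Σ y_i = 63/625000 m ≈ 0.000101 m

y(2) = 63/625000 m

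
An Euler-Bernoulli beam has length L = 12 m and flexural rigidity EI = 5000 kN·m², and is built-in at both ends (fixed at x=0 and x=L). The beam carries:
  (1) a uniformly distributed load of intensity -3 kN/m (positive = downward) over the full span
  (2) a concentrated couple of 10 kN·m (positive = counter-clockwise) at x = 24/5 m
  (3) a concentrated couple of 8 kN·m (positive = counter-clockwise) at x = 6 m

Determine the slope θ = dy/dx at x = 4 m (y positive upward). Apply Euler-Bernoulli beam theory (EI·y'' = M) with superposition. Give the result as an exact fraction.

θ(4) = 23/3125 rad

Load 1 — uniform load w=-3 kN/m over full span:
  θ_1 = -wx(L-x)(L-2x)/(12EI) = -(-3)·4·(12-4)·(12-2·4)/(12·5000) = 4/625 rad
Load 2 — applied couple M₀=10 kN·m at a=24/5 m (b=L-a=36/5):
  θ_2 = (R_Ax²/2 - M_Ax)/EI  [x≤a] with R_A=6/5, M_A=6/5 = ((6/5)·4²/2 - (6/5)·4)/5000 = 3/3125 rad
Load 3 — applied couple M₀=8 kN·m at a=6 m (b=L-a=6):
  θ_3 = (R_Ax²/2 - M_Ax)/EI  [x≤a] with R_A=1, M_A=2 = (1·4²/2 - 2·4)/5000 = 0 rad
Superposition: θ = Σ θ_i = 23/3125 rad ≈ 0.007360 rad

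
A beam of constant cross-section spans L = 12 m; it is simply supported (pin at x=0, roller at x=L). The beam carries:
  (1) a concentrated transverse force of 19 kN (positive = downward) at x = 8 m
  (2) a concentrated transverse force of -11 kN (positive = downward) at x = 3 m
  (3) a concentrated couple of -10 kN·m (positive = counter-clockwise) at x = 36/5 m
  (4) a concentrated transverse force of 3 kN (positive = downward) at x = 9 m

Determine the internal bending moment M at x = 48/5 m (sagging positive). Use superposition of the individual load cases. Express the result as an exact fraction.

Load 1 — point force P=19 kN at a=8 m (b=L-a=4):
  M_1 = Pa(L-x)/L  [x>a] = 19·8·(12-(48/5))/12 = 152/5 kN·m
Load 2 — point force P=-11 kN at a=3 m (b=L-a=9):
  M_2 = Pa(L-x)/L  [x>a] = (-11)·3·(12-(48/5))/12 = -33/5 kN·m
Load 3 — applied couple M₀=-10 kN·m at a=36/5 m (b=L-a=24/5):
  M_3 = M₀x/L - M₀  [x>a] = (-10)·(48/5)/12 - (-10) = 2 kN·m
Load 4 — point force P=3 kN at a=9 m (b=L-a=3):
  M_4 = Pa(L-x)/L  [x>a] = 3·9·(12-(48/5))/12 = 27/5 kN·m
Superposition: M = Σ M_i = 156/5 kN·m ≈ 31.200000 kN·m

M(48/5) = 156/5 kN·m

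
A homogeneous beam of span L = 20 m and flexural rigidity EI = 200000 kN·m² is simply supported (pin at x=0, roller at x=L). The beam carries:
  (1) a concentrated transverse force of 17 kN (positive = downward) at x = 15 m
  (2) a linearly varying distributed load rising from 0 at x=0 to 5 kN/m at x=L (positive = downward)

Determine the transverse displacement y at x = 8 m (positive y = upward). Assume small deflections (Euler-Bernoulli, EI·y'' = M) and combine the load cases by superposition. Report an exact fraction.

Load 1 — point force P=17 kN at a=15 m (b=L-a=5):
  y_1 = -Pbx(L²-b²-x²)/(6LEI)  [x≤a] = -17·5·8·(20²-5²-8²)/(6·20·200000) = -5287/600000 m
Load 2 — triangular load w₀=5 kN/m (0→w₀ over full span):
  y_2 = -w₀x(7L⁴-10L²x²+3x⁴)/(360LEI) = -5·8·(7·20⁴-10·20²·8²+3·8⁴)/(360·20·200000) = -1141/46875 m
Superposition: y = Σ y_i = -33153/1000000 m ≈ -0.033153 m

y(8) = -33153/1000000 m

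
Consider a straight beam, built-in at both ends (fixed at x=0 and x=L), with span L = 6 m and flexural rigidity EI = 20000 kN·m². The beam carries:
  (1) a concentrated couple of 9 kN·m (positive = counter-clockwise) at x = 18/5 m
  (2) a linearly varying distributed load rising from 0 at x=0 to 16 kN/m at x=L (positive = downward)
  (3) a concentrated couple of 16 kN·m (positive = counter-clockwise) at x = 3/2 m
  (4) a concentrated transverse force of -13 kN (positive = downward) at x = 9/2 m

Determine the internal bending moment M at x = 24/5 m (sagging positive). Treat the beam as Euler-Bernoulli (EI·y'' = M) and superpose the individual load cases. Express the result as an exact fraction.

M(24/5) = -6151/4000 kN·m

Load 1 — applied couple M₀=9 kN·m at a=18/5 m (b=L-a=12/5):
  M_1 = R_Ax - M_A - M₀  [x>a] with R_A=54/25, M_A=72/25 = (54/25)·(24/5) - (72/25) - 9 = -189/125 kN·m
Load 2 — triangular load w₀=16 kN/m (0→w₀ over full span):
  M_2 = 3w₀Lx/20 - w₀L²/30 - w₀x³/(6L) = 3·16·6·(24/5)/20 - 16·6²/30 - 16·(24/5)³/(6·6) = 96/125 kN·m
Load 3 — applied couple M₀=16 kN·m at a=3/2 m (b=L-a=9/2):
  M_3 = R_Ax - M_A - M₀  [x>a] with R_A=3, M_A=-3 = 3·(24/5) - (-3) - 16 = 7/5 kN·m
Load 4 — point force P=-13 kN at a=9/2 m (b=L-a=3/2):
  M_4 = Pa²(a+3b)(L-x)/L³ - Pa²b/L²  [x>a] = (-13)·(9/2)²·((9/2)+3·(3/2))·(6-(24/5))/6³ - (-13)·(9/2)²·(3/2)/6² = -351/160 kN·m
Superposition: M = Σ M_i = -6151/4000 kN·m ≈ -1.537750 kN·m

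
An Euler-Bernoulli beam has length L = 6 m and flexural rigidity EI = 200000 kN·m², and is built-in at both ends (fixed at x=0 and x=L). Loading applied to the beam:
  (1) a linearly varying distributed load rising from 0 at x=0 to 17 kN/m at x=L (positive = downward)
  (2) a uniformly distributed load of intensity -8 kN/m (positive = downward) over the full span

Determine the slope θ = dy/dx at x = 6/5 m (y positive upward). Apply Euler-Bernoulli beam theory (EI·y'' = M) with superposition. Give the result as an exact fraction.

θ(6/5) = 9/15625000 rad

Load 1 — triangular load w₀=17 kN/m (0→w₀ over full span):
  θ_1 = -w₀(2x(L-x)(L-2x)(x+2L)+x²(L-x)²)/(120LEI) = -17·(2·(6/5)·(6-(6/5))·(6-2·(6/5))·((6/5)+2·6)+(6/5)²·(6-(6/5))²)/(120·6·200000) = -1071/15625000 rad
Load 2 — uniform load w=-8 kN/m over full span:
  θ_2 = -wx(L-x)(L-2x)/(12EI) = -(-8)·(6/5)·(6-(6/5))·(6-2·(6/5))/(12·200000) = 27/390625 rad
Superposition: θ = Σ θ_i = 9/15625000 rad ≈ 0.000001 rad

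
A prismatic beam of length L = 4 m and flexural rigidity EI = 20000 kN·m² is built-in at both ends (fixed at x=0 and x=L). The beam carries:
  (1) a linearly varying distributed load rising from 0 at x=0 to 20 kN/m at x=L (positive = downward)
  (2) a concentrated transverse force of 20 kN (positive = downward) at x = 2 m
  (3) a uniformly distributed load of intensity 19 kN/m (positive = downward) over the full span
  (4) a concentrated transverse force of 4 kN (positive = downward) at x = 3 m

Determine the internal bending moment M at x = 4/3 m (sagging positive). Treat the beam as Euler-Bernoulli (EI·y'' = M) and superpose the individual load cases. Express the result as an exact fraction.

M(4/3) = 4931/324 kN·m

Load 1 — triangular load w₀=20 kN/m (0→w₀ over full span):
  M_1 = 3w₀Lx/20 - w₀L²/30 - w₀x³/(6L) = 3·20·4·(4/3)/20 - 20·4²/30 - 20·(4/3)³/(6·4) = 272/81 kN·m
Load 2 — point force P=20 kN at a=2 m (b=L-a=2):
  M_2 = Pb²(3a+b)x/L³ - Pab²/L²  [x≤a] = 20·2²·(3·2+2)·(4/3)/4³ - 20·2·2²/4² = 10/3 kN·m
Load 3 — uniform load w=19 kN/m over full span:
  M_3 = wLx/2 - wL²/12 - wx²/2 = 19·4·(4/3)/2 - 19·4²/12 - 19·(4/3)²/2 = 76/9 kN·m
Load 4 — point force P=4 kN at a=3 m (b=L-a=1):
  M_4 = Pb²(3a+b)x/L³ - Pab²/L²  [x≤a] = 4·1²·(3·3+1)·(4/3)/4³ - 4·3·1²/4² = 1/12 kN·m
Superposition: M = Σ M_i = 4931/324 kN·m ≈ 15.219136 kN·m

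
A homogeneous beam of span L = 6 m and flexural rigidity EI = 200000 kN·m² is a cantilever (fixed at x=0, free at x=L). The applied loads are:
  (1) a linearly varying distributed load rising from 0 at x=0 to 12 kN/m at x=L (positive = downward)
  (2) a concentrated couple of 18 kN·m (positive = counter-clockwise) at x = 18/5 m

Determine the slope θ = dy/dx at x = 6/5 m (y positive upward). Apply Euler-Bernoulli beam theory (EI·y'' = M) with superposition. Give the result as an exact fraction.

θ(6/5) = -9801/15625000 rad

Load 1 — triangular load w₀=12 kN/m (0→w₀ over full span):
  θ_1 = (w₀Lx²/4-w₀L²x/3-w₀x⁴/(24L))/EI = (12·6·(6/5)²/4-12·6²·(6/5)/3-12·(6/5)⁴/(24·6))/200000 = -22977/31250000 rad
Load 2 — applied couple M₀=18 kN·m at a=18/5 m (b=L-a=12/5):
  θ_2 = M₀x/EI  [x≤a] = 18·(6/5)/200000 = 27/250000 rad
Superposition: θ = Σ θ_i = -9801/15625000 rad ≈ -0.000627 rad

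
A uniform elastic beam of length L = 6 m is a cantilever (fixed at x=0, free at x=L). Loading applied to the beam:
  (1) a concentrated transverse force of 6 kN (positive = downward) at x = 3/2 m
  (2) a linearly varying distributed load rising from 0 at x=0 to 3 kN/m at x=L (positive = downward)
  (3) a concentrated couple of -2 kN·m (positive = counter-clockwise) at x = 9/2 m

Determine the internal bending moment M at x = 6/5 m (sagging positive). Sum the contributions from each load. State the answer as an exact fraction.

M(6/5) = -3643/125 kN·m

Load 1 — point force P=6 kN at a=3/2 m (b=L-a=9/2):
  M_1 = -P(a-x)  [x≤a] = -6·((3/2)-(6/5)) = -9/5 kN·m
Load 2 — triangular load w₀=3 kN/m (0→w₀ over full span):
  M_2 = w₀Lx/2 - w₀L²/3 - w₀x³/(6L) = 3·6·(6/5)/2 - 3·6²/3 - 3·(6/5)³/(6·6) = -3168/125 kN·m
Load 3 — applied couple M₀=-2 kN·m at a=9/2 m (b=L-a=3/2):
  M_3 = M₀  [x≤a] = (-2) = -2 kN·m
Superposition: M = Σ M_i = -3643/125 kN·m ≈ -29.144000 kN·m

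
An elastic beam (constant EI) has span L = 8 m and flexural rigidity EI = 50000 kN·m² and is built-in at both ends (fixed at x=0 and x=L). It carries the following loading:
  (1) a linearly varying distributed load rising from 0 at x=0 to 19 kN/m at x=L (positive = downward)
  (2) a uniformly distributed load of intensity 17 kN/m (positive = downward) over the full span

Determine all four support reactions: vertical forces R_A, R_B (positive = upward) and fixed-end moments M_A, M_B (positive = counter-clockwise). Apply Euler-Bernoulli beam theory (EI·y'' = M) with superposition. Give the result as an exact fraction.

R_A = 454/5 kN, M_A = 656/5 kN·m, R_B = 606/5 kN, M_B = -2272/15 kN·m

Load 1 — triangular load w₀=19 kN/m (0→w₀ over full span):
  R_A = 3w₀L/20 = 3·19·8/20 = 114/5 kN
  M_A = w₀L²/30 = 19·8²/30 = 608/15 kN·m
  R_B = 7w₀L/20 = 7·19·8/20 = 266/5 kN
  M_B = -w₀L²/20 = -19·8²/20 = -304/5 kN·m
Load 2 — uniform load w=17 kN/m over full span:
  R_A = wL/2 = 17·8/2 = 68 kN
  M_A = wL²/12 = 17·8²/12 = 272/3 kN·m
  R_B = wL/2 = 17·8/2 = 68 kN
  M_B = -wL²/12 = -17·8²/12 = -272/3 kN·m
Superposition: R_A = 454/5 kN, M_A = 656/5 kN·m, R_B = 606/5 kN, M_B = -2272/15 kN·m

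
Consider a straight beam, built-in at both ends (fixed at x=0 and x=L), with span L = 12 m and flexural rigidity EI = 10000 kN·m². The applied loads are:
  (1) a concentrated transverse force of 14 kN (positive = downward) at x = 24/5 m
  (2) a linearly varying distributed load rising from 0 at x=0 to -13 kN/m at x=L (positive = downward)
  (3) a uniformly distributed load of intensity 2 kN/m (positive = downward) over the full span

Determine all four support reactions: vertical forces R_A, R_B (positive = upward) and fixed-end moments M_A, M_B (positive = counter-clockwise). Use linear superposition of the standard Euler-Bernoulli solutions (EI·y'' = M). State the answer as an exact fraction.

Load 1 — point force P=14 kN at a=24/5 m (b=L-a=36/5):
  R_A = Pb²(3a+b)/L³ = 14·(36/5)²·(3·(24/5)+(36/5))/12³ = 1134/125 kN
  M_A = Pab²/L² = 14·(24/5)·(36/5)²/12² = 3024/125 kN·m
  R_B = Pa²(a+3b)/L³ = 14·(24/5)²·((24/5)+3·(36/5))/12³ = 616/125 kN
  M_B = -Pa²b/L² = -14·(24/5)²·(36/5)/12² = -2016/125 kN·m
Load 2 — triangular load w₀=-13 kN/m (0→w₀ over full span):
  R_A = 3w₀L/20 = 3·(-13)·12/20 = -117/5 kN
  M_A = w₀L²/30 = (-13)·12²/30 = -312/5 kN·m
  R_B = 7w₀L/20 = 7·(-13)·12/20 = -273/5 kN
  M_B = -w₀L²/20 = -(-13)·12²/20 = 468/5 kN·m
Load 3 — uniform load w=2 kN/m over full span:
  R_A = wL/2 = 2·12/2 = 12 kN
  M_A = wL²/12 = 2·12²/12 = 24 kN·m
  R_B = wL/2 = 2·12/2 = 12 kN
  M_B = -wL²/12 = -2·12²/12 = -24 kN·m
Superposition: R_A = -291/125 kN, M_A = -1776/125 kN·m, R_B = -4709/125 kN, M_B = 6684/125 kN·m

R_A = -291/125 kN, M_A = -1776/125 kN·m, R_B = -4709/125 kN, M_B = 6684/125 kN·m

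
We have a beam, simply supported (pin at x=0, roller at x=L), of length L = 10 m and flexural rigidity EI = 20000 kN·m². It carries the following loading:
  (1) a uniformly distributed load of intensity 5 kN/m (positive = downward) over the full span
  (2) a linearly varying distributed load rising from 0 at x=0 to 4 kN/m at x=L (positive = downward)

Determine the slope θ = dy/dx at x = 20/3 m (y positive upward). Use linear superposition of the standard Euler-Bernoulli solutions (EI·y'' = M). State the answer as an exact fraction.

Load 1 — uniform load w=5 kN/m over full span:
  θ_1 = -w(L³-6Lx²+4x³)/(24EI) = -5·(10³-6·10·(20/3)²+4·(20/3)³)/(24·20000) = 13/2592 rad
Load 2 — triangular load w₀=4 kN/m (0→w₀ over full span):
  θ_2 = -w₀(7L⁴-30L²x²+15x⁴)/(360LEI) = -4·(7·10⁴-30·10²·(20/3)²+15·(20/3)⁴)/(360·10·20000) = 91/48600 rad
Superposition: θ = Σ θ_i = 1339/194400 rad ≈ 0.006888 rad

θ(20/3) = 1339/194400 rad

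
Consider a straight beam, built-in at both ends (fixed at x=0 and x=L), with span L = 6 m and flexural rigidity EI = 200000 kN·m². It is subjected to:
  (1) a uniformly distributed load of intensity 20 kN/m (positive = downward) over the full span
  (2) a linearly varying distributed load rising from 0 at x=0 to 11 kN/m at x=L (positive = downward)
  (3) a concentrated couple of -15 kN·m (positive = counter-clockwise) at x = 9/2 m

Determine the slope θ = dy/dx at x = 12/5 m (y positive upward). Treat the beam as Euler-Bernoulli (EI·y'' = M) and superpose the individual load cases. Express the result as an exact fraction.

θ(12/5) = -49581/500000000 rad

Load 1 — uniform load w=20 kN/m over full span:
  θ_1 = -wx(L-x)(L-2x)/(12EI) = -20·(12/5)·(6-(12/5))·(6-2·(12/5))/(12·200000) = -27/312500 rad
Load 2 — triangular load w₀=11 kN/m (0→w₀ over full span):
  θ_2 = -w₀(2x(L-x)(L-2x)(x+2L)+x²(L-x)²)/(120LEI) = -11·(2·(12/5)·(6-(12/5))·(6-2·(12/5))·((12/5)+2·6)+(12/5)²·(6-(12/5))²)/(120·6·200000) = -891/31250000 rad
Load 3 — applied couple M₀=-15 kN·m at a=9/2 m (b=L-a=3/2):
  θ_3 = (R_Ax²/2 - M_Ax)/EI  [x≤a] with R_A=-45/16, M_A=-75/16 = ((-45/16)·(12/5)²/2 - (-75/16)·(12/5))/200000 = 63/4000000 rad
Superposition: θ = Σ θ_i = -49581/500000000 rad ≈ -0.000099 rad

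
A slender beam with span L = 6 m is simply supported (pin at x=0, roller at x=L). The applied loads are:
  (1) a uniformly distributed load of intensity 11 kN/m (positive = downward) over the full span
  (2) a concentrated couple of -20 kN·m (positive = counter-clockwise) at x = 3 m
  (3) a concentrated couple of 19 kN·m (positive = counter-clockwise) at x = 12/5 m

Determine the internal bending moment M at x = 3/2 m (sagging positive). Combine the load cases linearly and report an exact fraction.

Load 1 — uniform load w=11 kN/m over full span:
  M_1 = wx(L-x)/2 = 11·(3/2)·(6-(3/2))/2 = 297/8 kN·m
Load 2 — applied couple M₀=-20 kN·m at a=3 m (b=L-a=3):
  M_2 = M₀x/L  [x≤a] = (-20)·(3/2)/6 = -5 kN·m
Load 3 — applied couple M₀=19 kN·m at a=12/5 m (b=L-a=18/5):
  M_3 = M₀x/L  [x≤a] = 19·(3/2)/6 = 19/4 kN·m
Superposition: M = Σ M_i = 295/8 kN·m ≈ 36.875000 kN·m

M(3/2) = 295/8 kN·m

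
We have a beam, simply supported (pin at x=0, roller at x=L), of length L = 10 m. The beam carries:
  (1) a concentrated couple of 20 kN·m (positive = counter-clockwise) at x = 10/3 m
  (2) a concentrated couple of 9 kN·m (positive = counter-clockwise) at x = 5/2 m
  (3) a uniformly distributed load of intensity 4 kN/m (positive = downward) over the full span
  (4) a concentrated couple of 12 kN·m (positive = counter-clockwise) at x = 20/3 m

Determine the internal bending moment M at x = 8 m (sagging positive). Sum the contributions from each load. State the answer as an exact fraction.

Load 1 — applied couple M₀=20 kN·m at a=10/3 m (b=L-a=20/3):
  M_1 = M₀x/L - M₀  [x>a] = 20·8/10 - 20 = -4 kN·m
Load 2 — applied couple M₀=9 kN·m at a=5/2 m (b=L-a=15/2):
  M_2 = M₀x/L - M₀  [x>a] = 9·8/10 - 9 = -9/5 kN·m
Load 3 — uniform load w=4 kN/m over full span:
  M_3 = wx(L-x)/2 = 4·8·(10-8)/2 = 32 kN·m
Load 4 — applied couple M₀=12 kN·m at a=20/3 m (b=L-a=10/3):
  M_4 = M₀x/L - M₀  [x>a] = 12·8/10 - 12 = -12/5 kN·m
Superposition: M = Σ M_i = 119/5 kN·m ≈ 23.800000 kN·m

M(8) = 119/5 kN·m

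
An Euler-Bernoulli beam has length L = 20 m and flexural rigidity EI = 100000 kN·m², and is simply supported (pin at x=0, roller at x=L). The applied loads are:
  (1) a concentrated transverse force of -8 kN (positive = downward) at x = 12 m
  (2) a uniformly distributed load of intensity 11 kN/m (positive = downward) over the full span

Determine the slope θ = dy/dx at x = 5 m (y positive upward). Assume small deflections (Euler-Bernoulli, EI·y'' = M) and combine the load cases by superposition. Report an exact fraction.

Load 1 — point force P=-8 kN at a=12 m (b=L-a=8):
  θ_1 = -Pb(L²-b²-3x²)/(6LEI)  [x≤a] = -(-8)·8·(20²-8²-3·5²)/(6·20·100000) = 87/62500 rad
Load 2 — uniform load w=11 kN/m over full span:
  θ_2 = -w(L³-6Lx²+4x³)/(24EI) = -11·(20³-6·20·5²+4·5³)/(24·100000) = -121/4800 rad
Superposition: θ = Σ θ_i = -71449/3000000 rad ≈ -0.023816 rad

θ(5) = -71449/3000000 rad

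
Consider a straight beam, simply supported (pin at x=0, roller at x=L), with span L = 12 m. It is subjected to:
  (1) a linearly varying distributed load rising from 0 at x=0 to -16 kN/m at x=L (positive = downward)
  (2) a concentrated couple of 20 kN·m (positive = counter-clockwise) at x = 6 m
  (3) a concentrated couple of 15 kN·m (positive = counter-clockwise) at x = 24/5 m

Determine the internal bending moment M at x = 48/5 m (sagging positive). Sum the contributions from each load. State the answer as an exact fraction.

M(48/5) = -14699/125 kN·m

Load 1 — triangular load w₀=-16 kN/m (0→w₀ over full span):
  M_1 = w₀Lx/6 - w₀x³/(6L) = (-16)·12·(48/5)/6 - (-16)·(48/5)³/(6·12) = -13824/125 kN·m
Load 2 — applied couple M₀=20 kN·m at a=6 m (b=L-a=6):
  M_2 = M₀x/L - M₀  [x>a] = 20·(48/5)/12 - 20 = -4 kN·m
Load 3 — applied couple M₀=15 kN·m at a=24/5 m (b=L-a=36/5):
  M_3 = M₀x/L - M₀  [x>a] = 15·(48/5)/12 - 15 = -3 kN·m
Superposition: M = Σ M_i = -14699/125 kN·m ≈ -117.592000 kN·m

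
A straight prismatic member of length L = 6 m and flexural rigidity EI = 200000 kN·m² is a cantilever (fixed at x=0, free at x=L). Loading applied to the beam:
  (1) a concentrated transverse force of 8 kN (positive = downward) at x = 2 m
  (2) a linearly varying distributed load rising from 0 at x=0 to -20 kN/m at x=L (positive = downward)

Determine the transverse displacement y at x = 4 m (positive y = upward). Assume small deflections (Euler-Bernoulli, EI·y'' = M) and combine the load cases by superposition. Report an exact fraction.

Load 1 — point force P=8 kN at a=2 m (b=L-a=4):
  y_1 = -Pa²(3x-a)/(6EI)  [x>a] = -8·2²·(3·4-2)/(6·200000) = -1/3750 m
Load 2 — triangular load w₀=-20 kN/m (0→w₀ over full span):
  y_2 = (w₀Lx³/12-w₀L²x²/6-w₀x⁵/(120L))/EI = ((-20)·6·4³/12-(-20)·6²·4²/6-(-20)·4⁵/(120·6))/200000 = 184/28125 m
Superposition: y = Σ y_i = 353/56250 m ≈ 0.006276 m

y(4) = 353/56250 m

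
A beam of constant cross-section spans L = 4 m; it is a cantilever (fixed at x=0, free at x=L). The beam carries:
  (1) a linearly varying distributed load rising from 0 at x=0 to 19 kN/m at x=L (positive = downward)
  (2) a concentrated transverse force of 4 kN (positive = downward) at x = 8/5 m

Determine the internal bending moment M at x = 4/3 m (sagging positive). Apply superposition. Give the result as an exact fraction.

M(4/3) = -21712/405 kN·m

Load 1 — triangular load w₀=19 kN/m (0→w₀ over full span):
  M_1 = w₀Lx/2 - w₀L²/3 - w₀x³/(6L) = 19·4·(4/3)/2 - 19·4²/3 - 19·(4/3)³/(6·4) = -4256/81 kN·m
Load 2 — point force P=4 kN at a=8/5 m (b=L-a=12/5):
  M_2 = -P(a-x)  [x≤a] = -4·((8/5)-(4/3)) = -16/15 kN·m
Superposition: M = Σ M_i = -21712/405 kN·m ≈ -53.609877 kN·m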